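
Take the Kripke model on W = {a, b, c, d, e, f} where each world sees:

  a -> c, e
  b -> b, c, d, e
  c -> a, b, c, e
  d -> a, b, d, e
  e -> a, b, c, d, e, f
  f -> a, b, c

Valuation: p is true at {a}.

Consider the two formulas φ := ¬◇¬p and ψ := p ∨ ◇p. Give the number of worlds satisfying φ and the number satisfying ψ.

For ¬◇¬p:
a: ◇¬p is T. ✗
b: ◇¬p is T. ✗
c: ◇¬p is T. ✗
d: ◇¬p is T. ✗
e: ◇¬p is T. ✗
f: ◇¬p is T. ✗
— 0 worlds.
For p ∨ ◇p:
a: p is T, ◇p is F. ✓
b: p is F, ◇p is F. ✗
c: p is F, ◇p is T. ✓
d: p is F, ◇p is T. ✓
e: p is F, ◇p is T. ✓
f: p is F, ◇p is T. ✓
— 5 worlds.

0 and 5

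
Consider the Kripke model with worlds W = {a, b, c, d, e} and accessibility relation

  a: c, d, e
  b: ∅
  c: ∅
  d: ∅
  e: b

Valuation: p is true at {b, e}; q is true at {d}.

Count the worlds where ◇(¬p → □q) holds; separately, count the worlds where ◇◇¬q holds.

2 and 1

For ◇(¬p → □q):
a: successors {c, d, e}; ¬p → □q there: c:T, d:T, e:T. ✓
b: no successors, so ◇(¬p → □q) fails. ✗
c: no successors, so ◇(¬p → □q) fails. ✗
d: no successors, so ◇(¬p → □q) fails. ✗
e: successors {b}; ¬p → □q there: b:T. ✓
— 2 worlds.
For ◇◇¬q:
a: successors {c, d, e}; ◇¬q there: c:F, d:F, e:T. ✓
b: no successors, so ◇◇¬q fails. ✗
c: no successors, so ◇◇¬q fails. ✗
d: no successors, so ◇◇¬q fails. ✗
e: successors {b}; ◇¬q there: b:F. ✗
— 1 world.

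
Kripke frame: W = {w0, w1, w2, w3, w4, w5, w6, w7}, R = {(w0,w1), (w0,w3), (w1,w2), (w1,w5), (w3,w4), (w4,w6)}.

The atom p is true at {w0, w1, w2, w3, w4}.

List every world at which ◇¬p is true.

{w1, w4}

w0: successors {w1, w3}; ¬p there: w1:F, w3:F. ✗
w1: successors {w2, w5}; ¬p there: w2:F, w5:T. ✓
w2: no successors, so ◇¬p fails. ✗
w3: successors {w4}; ¬p there: w4:F. ✗
w4: successors {w6}; ¬p there: w6:T. ✓
w5: no successors, so ◇¬p fails. ✗
w6: no successors, so ◇¬p fails. ✗
w7: no successors, so ◇¬p fails. ✗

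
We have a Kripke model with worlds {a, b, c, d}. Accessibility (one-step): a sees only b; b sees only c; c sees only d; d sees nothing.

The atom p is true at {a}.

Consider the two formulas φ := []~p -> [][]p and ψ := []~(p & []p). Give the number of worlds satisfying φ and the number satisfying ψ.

For []~p -> [][]p:
a: []~p is T, [][]p is F. ✗
b: []~p is T, [][]p is F. ✗
c: []~p is T, [][]p is T. ✓
d: []~p is T, [][]p is T. ✓
— 2 worlds.
For []~(p & []p):
a: successors {b}; ~(p & []p) there: b:T. ✓
b: successors {c}; ~(p & []p) there: c:T. ✓
c: successors {d}; ~(p & []p) there: d:T. ✓
d: no successors, so []~(p & []p) holds vacuously. ✓
— 4 worlds.

2 and 4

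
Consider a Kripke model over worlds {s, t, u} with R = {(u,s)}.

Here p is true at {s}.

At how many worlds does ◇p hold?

1

s: no successors, so ◇p fails. ✗
t: no successors, so ◇p fails. ✗
u: successors {s}; p there: s:T. ✓
Satisfying worlds: {u}.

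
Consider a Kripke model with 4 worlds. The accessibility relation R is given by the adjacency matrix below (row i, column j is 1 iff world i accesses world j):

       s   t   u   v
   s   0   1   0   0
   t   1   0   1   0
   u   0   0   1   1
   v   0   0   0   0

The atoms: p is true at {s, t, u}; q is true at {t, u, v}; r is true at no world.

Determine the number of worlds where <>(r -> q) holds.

s: successors {t}; r -> q there: t:T. ✓
t: successors {s, u}; r -> q there: s:T, u:T. ✓
u: successors {u, v}; r -> q there: u:T, v:T. ✓
v: no successors, so <>(r -> q) fails. ✗
Satisfying worlds: {s, t, u}.

3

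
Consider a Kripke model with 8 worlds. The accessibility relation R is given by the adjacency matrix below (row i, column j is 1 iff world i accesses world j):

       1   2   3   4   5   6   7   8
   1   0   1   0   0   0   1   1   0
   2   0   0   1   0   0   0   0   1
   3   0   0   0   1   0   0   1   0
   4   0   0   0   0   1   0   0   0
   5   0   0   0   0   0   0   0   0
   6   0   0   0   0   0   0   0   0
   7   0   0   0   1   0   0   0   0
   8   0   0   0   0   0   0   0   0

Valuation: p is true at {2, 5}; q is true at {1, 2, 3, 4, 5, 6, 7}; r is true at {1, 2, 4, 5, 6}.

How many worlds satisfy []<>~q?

1: successors {2, 6, 7}; <>~q there: 2:T, 6:F, 7:F. ✗
2: successors {3, 8}; <>~q there: 3:F, 8:F. ✗
3: successors {4, 7}; <>~q there: 4:F, 7:F. ✗
4: successors {5}; <>~q there: 5:F. ✗
5: no successors, so []<>~q holds vacuously. ✓
6: no successors, so []<>~q holds vacuously. ✓
7: successors {4}; <>~q there: 4:F. ✗
8: no successors, so []<>~q holds vacuously. ✓
Satisfying worlds: {5, 6, 8}.

3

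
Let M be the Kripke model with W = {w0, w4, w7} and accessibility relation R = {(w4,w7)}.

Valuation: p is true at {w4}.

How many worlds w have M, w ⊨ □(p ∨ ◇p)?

2

w0: no successors, so □(p ∨ ◇p) holds vacuously. ✓
w4: successors {w7}; p ∨ ◇p there: w7:F. ✗
w7: no successors, so □(p ∨ ◇p) holds vacuously. ✓
Satisfying worlds: {w0, w7}.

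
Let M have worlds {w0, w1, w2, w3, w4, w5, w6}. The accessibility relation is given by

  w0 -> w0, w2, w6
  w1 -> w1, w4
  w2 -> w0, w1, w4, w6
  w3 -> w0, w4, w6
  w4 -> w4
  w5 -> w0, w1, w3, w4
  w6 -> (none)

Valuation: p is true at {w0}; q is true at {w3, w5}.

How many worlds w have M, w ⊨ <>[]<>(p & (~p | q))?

w0: successors {w0, w2, w6}; []<>(p & (~p | q)) there: w0:F, w2:F, w6:T. ✓
w1: successors {w1, w4}; []<>(p & (~p | q)) there: w1:F, w4:F. ✗
w2: successors {w0, w1, w4, w6}; []<>(p & (~p | q)) there: w0:F, w1:F, w4:F, w6:T. ✓
w3: successors {w0, w4, w6}; []<>(p & (~p | q)) there: w0:F, w4:F, w6:T. ✓
w4: successors {w4}; []<>(p & (~p | q)) there: w4:F. ✗
w5: successors {w0, w1, w3, w4}; []<>(p & (~p | q)) there: w0:F, w1:F, w3:F, w4:F. ✗
w6: no successors, so <>[]<>(p & (~p | q)) fails. ✗
Satisfying worlds: {w0, w2, w3}.

3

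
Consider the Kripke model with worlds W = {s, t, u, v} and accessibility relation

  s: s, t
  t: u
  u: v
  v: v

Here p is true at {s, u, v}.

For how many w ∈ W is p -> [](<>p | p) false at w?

0

s: p is T, [](<>p | p) is T. ✓
t: p is F, [](<>p | p) is T. ✓
u: p is T, [](<>p | p) is T. ✓
v: p is T, [](<>p | p) is T. ✓
Satisfying worlds: {s, t, u, v}.
So p -> [](<>p | p) fails at the other 0 worlds.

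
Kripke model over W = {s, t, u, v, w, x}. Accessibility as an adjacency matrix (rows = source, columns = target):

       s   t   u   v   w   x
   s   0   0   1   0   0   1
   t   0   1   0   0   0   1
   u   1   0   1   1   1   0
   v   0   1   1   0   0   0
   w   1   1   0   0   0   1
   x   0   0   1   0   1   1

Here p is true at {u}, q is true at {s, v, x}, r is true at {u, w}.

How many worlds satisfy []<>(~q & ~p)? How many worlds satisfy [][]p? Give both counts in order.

For []<>(~q & ~p):
s: successors {u, x}; <>(~q & ~p) there: u:T, x:T. ✓
t: successors {t, x}; <>(~q & ~p) there: t:T, x:T. ✓
u: successors {s, u, v, w}; <>(~q & ~p) there: s:F, u:T, v:T, w:T. ✗
v: successors {t, u}; <>(~q & ~p) there: t:T, u:T. ✓
w: successors {s, t, x}; <>(~q & ~p) there: s:F, t:T, x:T. ✗
x: successors {u, w, x}; <>(~q & ~p) there: u:T, w:T, x:T. ✓
— 4 worlds.
For [][]p:
s: successors {u, x}; []p there: u:F, x:F. ✗
t: successors {t, x}; []p there: t:F, x:F. ✗
u: successors {s, u, v, w}; []p there: s:F, u:F, v:F, w:F. ✗
v: successors {t, u}; []p there: t:F, u:F. ✗
w: successors {s, t, x}; []p there: s:F, t:F, x:F. ✗
x: successors {u, w, x}; []p there: u:F, w:F, x:F. ✗
— 0 worlds.

4 and 0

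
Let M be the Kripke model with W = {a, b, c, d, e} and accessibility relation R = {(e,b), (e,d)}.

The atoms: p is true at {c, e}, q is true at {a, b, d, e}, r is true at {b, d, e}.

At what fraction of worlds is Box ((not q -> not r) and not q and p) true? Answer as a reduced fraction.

a: no successors, so Box ((not q -> not r) and not q and p) holds vacuously. ✓
b: no successors, so Box ((not q -> not r) and not q and p) holds vacuously. ✓
c: no successors, so Box ((not q -> not r) and not q and p) holds vacuously. ✓
d: no successors, so Box ((not q -> not r) and not q and p) holds vacuously. ✓
e: successors {b, d}; (not q -> not r) and not q and p there: b:F, d:F. ✗
That's 4 of 5 worlds, so 4/5.

4/5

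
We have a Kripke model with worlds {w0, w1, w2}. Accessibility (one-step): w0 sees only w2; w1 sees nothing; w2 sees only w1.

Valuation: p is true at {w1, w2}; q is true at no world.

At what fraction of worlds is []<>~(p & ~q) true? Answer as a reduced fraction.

1/3

w0: successors {w2}; <>~(p & ~q) there: w2:F. ✗
w1: no successors, so []<>~(p & ~q) holds vacuously. ✓
w2: successors {w1}; <>~(p & ~q) there: w1:F. ✗
That's 1 of 3 worlds, so 1/3.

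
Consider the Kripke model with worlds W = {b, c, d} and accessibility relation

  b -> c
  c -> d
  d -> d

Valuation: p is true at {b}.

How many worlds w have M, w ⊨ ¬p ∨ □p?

2

b: ¬p is F, □p is F. ✗
c: ¬p is T, □p is F. ✓
d: ¬p is T, □p is F. ✓
Satisfying worlds: {c, d}.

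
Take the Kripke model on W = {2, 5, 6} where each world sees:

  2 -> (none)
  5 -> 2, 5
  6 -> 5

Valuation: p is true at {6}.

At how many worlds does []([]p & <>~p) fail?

2: no successors, so []([]p & <>~p) holds vacuously. ✓
5: successors {2, 5}; []p & <>~p there: 2:F, 5:F. ✗
6: successors {5}; []p & <>~p there: 5:F. ✗
Satisfying worlds: {2}.
So []([]p & <>~p) fails at the other 2 worlds.

2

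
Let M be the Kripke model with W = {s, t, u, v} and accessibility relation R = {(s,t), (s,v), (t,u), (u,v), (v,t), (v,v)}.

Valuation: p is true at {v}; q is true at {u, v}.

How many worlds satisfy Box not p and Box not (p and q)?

1

s: Box not p is F, Box not (p and q) is F. ✗
t: Box not p is T, Box not (p and q) is T. ✓
u: Box not p is F, Box not (p and q) is F. ✗
v: Box not p is F, Box not (p and q) is F. ✗
Satisfying worlds: {t}.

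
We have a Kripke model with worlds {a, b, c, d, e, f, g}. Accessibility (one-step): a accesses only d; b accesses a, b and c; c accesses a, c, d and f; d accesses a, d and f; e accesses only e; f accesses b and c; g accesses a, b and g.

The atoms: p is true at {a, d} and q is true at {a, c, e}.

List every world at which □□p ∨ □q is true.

a: □□p is F, □q is F. ✗
b: □□p is F, □q is F. ✗
c: □□p is F, □q is F. ✗
d: □□p is F, □q is F. ✗
e: □□p is F, □q is T. ✓
f: □□p is F, □q is F. ✗
g: □□p is F, □q is F. ✗

{e}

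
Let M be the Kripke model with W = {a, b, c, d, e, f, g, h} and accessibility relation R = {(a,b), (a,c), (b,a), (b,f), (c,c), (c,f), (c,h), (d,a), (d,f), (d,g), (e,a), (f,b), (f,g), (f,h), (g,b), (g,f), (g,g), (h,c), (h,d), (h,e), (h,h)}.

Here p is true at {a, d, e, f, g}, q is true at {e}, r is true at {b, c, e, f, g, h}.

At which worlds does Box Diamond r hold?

a: successors {b, c}; Diamond r there: b:T, c:T. ✓
b: successors {a, f}; Diamond r there: a:T, f:T. ✓
c: successors {c, f, h}; Diamond r there: c:T, f:T, h:T. ✓
d: successors {a, f, g}; Diamond r there: a:T, f:T, g:T. ✓
e: successors {a}; Diamond r there: a:T. ✓
f: successors {b, g, h}; Diamond r there: b:T, g:T, h:T. ✓
g: successors {b, f, g}; Diamond r there: b:T, f:T, g:T. ✓
h: successors {c, d, e, h}; Diamond r there: c:T, d:T, e:F, h:T. ✗

{a, b, c, d, e, f, g}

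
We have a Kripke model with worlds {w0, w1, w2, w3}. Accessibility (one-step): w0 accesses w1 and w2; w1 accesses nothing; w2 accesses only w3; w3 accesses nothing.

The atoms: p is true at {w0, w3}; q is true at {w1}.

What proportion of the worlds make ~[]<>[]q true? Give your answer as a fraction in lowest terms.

1/2

w0: []<>[]q is F. ✓
w1: []<>[]q is T. ✗
w2: []<>[]q is F. ✓
w3: []<>[]q is T. ✗
That's 2 of 4 worlds, so 2/4 = 1/2.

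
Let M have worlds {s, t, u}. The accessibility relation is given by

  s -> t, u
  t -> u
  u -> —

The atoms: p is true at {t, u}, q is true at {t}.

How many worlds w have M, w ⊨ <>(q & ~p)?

0

s: successors {t, u}; q & ~p there: t:F, u:F. ✗
t: successors {u}; q & ~p there: u:F. ✗
u: no successors, so <>(q & ~p) fails. ✗
Satisfying worlds: ∅.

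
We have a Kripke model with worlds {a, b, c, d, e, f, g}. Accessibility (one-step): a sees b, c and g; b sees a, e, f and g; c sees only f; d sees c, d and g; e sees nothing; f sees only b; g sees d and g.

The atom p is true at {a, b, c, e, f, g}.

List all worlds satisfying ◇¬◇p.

a: successors {b, c, g}; ¬◇p there: b:F, c:F, g:F. ✗
b: successors {a, e, f, g}; ¬◇p there: a:F, e:T, f:F, g:F. ✓
c: successors {f}; ¬◇p there: f:F. ✗
d: successors {c, d, g}; ¬◇p there: c:F, d:F, g:F. ✗
e: no successors, so ◇¬◇p fails. ✗
f: successors {b}; ¬◇p there: b:F. ✗
g: successors {d, g}; ¬◇p there: d:F, g:F. ✗

{b}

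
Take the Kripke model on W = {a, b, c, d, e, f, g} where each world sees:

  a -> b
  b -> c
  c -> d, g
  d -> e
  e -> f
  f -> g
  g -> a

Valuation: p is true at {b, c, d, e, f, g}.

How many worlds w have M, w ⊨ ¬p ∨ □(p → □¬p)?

a: ¬p is T, □(p → □¬p) is F. ✓
b: ¬p is F, □(p → □¬p) is F. ✗
c: ¬p is F, □(p → □¬p) is F. ✗
d: ¬p is F, □(p → □¬p) is F. ✗
e: ¬p is F, □(p → □¬p) is F. ✗
f: ¬p is F, □(p → □¬p) is T. ✓
g: ¬p is F, □(p → □¬p) is T. ✓
Satisfying worlds: {a, f, g}.

3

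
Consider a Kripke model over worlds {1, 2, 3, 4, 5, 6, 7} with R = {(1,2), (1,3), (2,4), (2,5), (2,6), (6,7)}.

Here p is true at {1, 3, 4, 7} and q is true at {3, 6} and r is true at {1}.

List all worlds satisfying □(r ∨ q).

{3, 4, 5, 7}

1: successors {2, 3}; r ∨ q there: 2:F, 3:T. ✗
2: successors {4, 5, 6}; r ∨ q there: 4:F, 5:F, 6:T. ✗
3: no successors, so □(r ∨ q) holds vacuously. ✓
4: no successors, so □(r ∨ q) holds vacuously. ✓
5: no successors, so □(r ∨ q) holds vacuously. ✓
6: successors {7}; r ∨ q there: 7:F. ✗
7: no successors, so □(r ∨ q) holds vacuously. ✓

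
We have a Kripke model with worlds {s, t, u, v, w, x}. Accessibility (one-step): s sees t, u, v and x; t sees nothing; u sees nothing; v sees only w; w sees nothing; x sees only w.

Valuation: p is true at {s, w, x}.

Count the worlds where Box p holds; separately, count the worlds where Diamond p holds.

5 and 3

For Box p:
s: successors {t, u, v, x}; p there: t:F, u:F, v:F, x:T. ✗
t: no successors, so Box p holds vacuously. ✓
u: no successors, so Box p holds vacuously. ✓
v: successors {w}; p there: w:T. ✓
w: no successors, so Box p holds vacuously. ✓
x: successors {w}; p there: w:T. ✓
— 5 worlds.
For Diamond p:
s: successors {t, u, v, x}; p there: t:F, u:F, v:F, x:T. ✓
t: no successors, so Diamond p fails. ✗
u: no successors, so Diamond p fails. ✗
v: successors {w}; p there: w:T. ✓
w: no successors, so Diamond p fails. ✗
x: successors {w}; p there: w:T. ✓
— 3 worlds.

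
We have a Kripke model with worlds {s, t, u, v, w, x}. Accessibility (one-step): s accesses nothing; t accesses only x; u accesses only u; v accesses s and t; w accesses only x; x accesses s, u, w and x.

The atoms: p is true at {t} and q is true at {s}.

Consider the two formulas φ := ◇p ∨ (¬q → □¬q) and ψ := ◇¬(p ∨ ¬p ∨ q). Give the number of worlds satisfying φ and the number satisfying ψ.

5 and 0

For ◇p ∨ (¬q → □¬q):
s: ◇p is F, ¬q → □¬q is T. ✓
t: ◇p is F, ¬q → □¬q is T. ✓
u: ◇p is F, ¬q → □¬q is T. ✓
v: ◇p is T, ¬q → □¬q is F. ✓
w: ◇p is F, ¬q → □¬q is T. ✓
x: ◇p is F, ¬q → □¬q is F. ✗
— 5 worlds.
For ◇¬(p ∨ ¬p ∨ q):
s: no successors, so ◇¬(p ∨ ¬p ∨ q) fails. ✗
t: successors {x}; ¬(p ∨ ¬p ∨ q) there: x:F. ✗
u: successors {u}; ¬(p ∨ ¬p ∨ q) there: u:F. ✗
v: successors {s, t}; ¬(p ∨ ¬p ∨ q) there: s:F, t:F. ✗
w: successors {x}; ¬(p ∨ ¬p ∨ q) there: x:F. ✗
x: successors {s, u, w, x}; ¬(p ∨ ¬p ∨ q) there: s:F, u:F, w:F, x:F. ✗
— 0 worlds.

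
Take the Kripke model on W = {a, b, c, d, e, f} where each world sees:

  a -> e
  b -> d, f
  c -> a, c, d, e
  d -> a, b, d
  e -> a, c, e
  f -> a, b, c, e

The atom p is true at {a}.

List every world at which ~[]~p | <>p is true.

{c, d, e, f}

a: ~[]~p is F, <>p is F. ✗
b: ~[]~p is F, <>p is F. ✗
c: ~[]~p is T, <>p is T. ✓
d: ~[]~p is T, <>p is T. ✓
e: ~[]~p is T, <>p is T. ✓
f: ~[]~p is T, <>p is T. ✓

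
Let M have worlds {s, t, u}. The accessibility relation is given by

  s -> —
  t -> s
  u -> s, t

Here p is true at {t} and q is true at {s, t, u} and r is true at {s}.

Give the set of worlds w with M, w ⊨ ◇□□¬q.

s: no successors, so ◇□□¬q fails. ✗
t: successors {s}; □□¬q there: s:T. ✓
u: successors {s, t}; □□¬q there: s:T, t:T. ✓

{t, u}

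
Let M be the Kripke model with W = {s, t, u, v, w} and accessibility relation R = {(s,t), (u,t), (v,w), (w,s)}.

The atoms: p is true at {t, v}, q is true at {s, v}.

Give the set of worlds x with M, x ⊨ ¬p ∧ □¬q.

{s, u}

s: ¬p is T, □¬q is T. ✓
t: ¬p is F, □¬q is T. ✗
u: ¬p is T, □¬q is T. ✓
v: ¬p is F, □¬q is T. ✗
w: ¬p is T, □¬q is F. ✗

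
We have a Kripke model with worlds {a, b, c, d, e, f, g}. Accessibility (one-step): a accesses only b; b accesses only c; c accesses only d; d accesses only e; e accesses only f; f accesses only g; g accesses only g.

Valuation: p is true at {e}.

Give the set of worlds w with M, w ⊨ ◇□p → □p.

a: ◇□p is F, □p is F. ✓
b: ◇□p is F, □p is F. ✓
c: ◇□p is T, □p is F. ✗
d: ◇□p is F, □p is T. ✓
e: ◇□p is F, □p is F. ✓
f: ◇□p is F, □p is F. ✓
g: ◇□p is F, □p is F. ✓

{a, b, d, e, f, g}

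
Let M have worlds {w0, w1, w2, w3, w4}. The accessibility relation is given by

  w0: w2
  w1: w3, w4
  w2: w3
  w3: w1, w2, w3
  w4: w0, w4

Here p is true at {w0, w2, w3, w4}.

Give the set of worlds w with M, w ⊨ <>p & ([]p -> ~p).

w0: <>p is T, []p -> ~p is F. ✗
w1: <>p is T, []p -> ~p is T. ✓
w2: <>p is T, []p -> ~p is F. ✗
w3: <>p is T, []p -> ~p is T. ✓
w4: <>p is T, []p -> ~p is F. ✗

{w1, w3}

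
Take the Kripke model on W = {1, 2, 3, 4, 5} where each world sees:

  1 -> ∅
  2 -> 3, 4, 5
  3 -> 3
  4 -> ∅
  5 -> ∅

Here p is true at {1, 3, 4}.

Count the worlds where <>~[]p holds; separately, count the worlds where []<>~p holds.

For <>~[]p:
1: no successors, so <>~[]p fails. ✗
2: successors {3, 4, 5}; ~[]p there: 3:F, 4:F, 5:F. ✗
3: successors {3}; ~[]p there: 3:F. ✗
4: no successors, so <>~[]p fails. ✗
5: no successors, so <>~[]p fails. ✗
— 0 worlds.
For []<>~p:
1: no successors, so []<>~p holds vacuously. ✓
2: successors {3, 4, 5}; <>~p there: 3:F, 4:F, 5:F. ✗
3: successors {3}; <>~p there: 3:F. ✗
4: no successors, so []<>~p holds vacuously. ✓
5: no successors, so []<>~p holds vacuously. ✓
— 3 worlds.

0 and 3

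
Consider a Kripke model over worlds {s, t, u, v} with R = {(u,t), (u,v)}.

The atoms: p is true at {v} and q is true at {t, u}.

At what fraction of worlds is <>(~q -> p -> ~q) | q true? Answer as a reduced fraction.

1/2

s: <>(~q -> p -> ~q) is F, q is F. ✗
t: <>(~q -> p -> ~q) is F, q is T. ✓
u: <>(~q -> p -> ~q) is T, q is T. ✓
v: <>(~q -> p -> ~q) is F, q is F. ✗
That's 2 of 4 worlds, so 2/4 = 1/2.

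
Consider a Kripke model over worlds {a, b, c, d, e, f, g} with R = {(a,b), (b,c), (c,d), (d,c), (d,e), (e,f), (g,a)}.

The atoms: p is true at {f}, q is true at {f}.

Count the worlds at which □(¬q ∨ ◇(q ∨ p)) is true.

a: successors {b}; ¬q ∨ ◇(q ∨ p) there: b:T. ✓
b: successors {c}; ¬q ∨ ◇(q ∨ p) there: c:T. ✓
c: successors {d}; ¬q ∨ ◇(q ∨ p) there: d:T. ✓
d: successors {c, e}; ¬q ∨ ◇(q ∨ p) there: c:T, e:T. ✓
e: successors {f}; ¬q ∨ ◇(q ∨ p) there: f:F. ✗
f: no successors, so □(¬q ∨ ◇(q ∨ p)) holds vacuously. ✓
g: successors {a}; ¬q ∨ ◇(q ∨ p) there: a:T. ✓
Satisfying worlds: {a, b, c, d, f, g}.

6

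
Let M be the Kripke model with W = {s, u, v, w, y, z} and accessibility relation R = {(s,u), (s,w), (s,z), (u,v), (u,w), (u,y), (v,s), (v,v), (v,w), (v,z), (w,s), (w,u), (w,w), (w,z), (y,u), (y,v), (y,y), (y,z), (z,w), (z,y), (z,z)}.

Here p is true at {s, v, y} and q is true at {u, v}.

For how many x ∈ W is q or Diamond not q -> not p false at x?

3

s: q or Diamond not q is T, not p is F. ✗
u: q or Diamond not q is T, not p is T. ✓
v: q or Diamond not q is T, not p is F. ✗
w: q or Diamond not q is T, not p is T. ✓
y: q or Diamond not q is T, not p is F. ✗
z: q or Diamond not q is T, not p is T. ✓
Satisfying worlds: {u, w, z}.
So q or Diamond not q -> not p fails at the other 3 worlds.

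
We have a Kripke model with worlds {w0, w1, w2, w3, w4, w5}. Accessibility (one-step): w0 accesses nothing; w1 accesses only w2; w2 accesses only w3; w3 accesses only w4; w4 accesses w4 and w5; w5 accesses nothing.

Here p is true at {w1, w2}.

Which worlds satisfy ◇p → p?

w0: ◇p is F, p is F. ✓
w1: ◇p is T, p is T. ✓
w2: ◇p is F, p is T. ✓
w3: ◇p is F, p is F. ✓
w4: ◇p is F, p is F. ✓
w5: ◇p is F, p is F. ✓

{w0, w1, w2, w3, w4, w5}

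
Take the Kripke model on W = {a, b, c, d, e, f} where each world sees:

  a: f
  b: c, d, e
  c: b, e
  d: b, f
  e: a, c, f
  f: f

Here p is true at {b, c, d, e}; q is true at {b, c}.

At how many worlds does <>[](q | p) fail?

2

a: successors {f}; [](q | p) there: f:F. ✗
b: successors {c, d, e}; [](q | p) there: c:T, d:F, e:F. ✓
c: successors {b, e}; [](q | p) there: b:T, e:F. ✓
d: successors {b, f}; [](q | p) there: b:T, f:F. ✓
e: successors {a, c, f}; [](q | p) there: a:F, c:T, f:F. ✓
f: successors {f}; [](q | p) there: f:F. ✗
Satisfying worlds: {b, c, d, e}.
So <>[](q | p) fails at the other 2 worlds.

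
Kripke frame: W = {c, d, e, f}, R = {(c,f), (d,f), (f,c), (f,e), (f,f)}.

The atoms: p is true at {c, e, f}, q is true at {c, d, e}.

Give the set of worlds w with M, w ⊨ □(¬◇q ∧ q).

{e}

c: successors {f}; ¬◇q ∧ q there: f:F. ✗
d: successors {f}; ¬◇q ∧ q there: f:F. ✗
e: no successors, so □(¬◇q ∧ q) holds vacuously. ✓
f: successors {c, e, f}; ¬◇q ∧ q there: c:T, e:T, f:F. ✗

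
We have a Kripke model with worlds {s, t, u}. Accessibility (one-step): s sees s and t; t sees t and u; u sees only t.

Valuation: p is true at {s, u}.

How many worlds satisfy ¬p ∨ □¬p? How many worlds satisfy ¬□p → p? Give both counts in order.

For ¬p ∨ □¬p:
s: ¬p is F, □¬p is F. ✗
t: ¬p is T, □¬p is F. ✓
u: ¬p is F, □¬p is T. ✓
— 2 worlds.
For ¬□p → p:
s: ¬□p is T, p is T. ✓
t: ¬□p is T, p is F. ✗
u: ¬□p is T, p is T. ✓
— 2 worlds.

2 and 2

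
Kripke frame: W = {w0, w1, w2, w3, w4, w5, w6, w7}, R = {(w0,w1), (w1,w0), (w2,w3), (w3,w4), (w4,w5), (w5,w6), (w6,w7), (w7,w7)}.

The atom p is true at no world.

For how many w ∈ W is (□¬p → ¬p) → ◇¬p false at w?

0

w0: □¬p → ¬p is T, ◇¬p is T. ✓
w1: □¬p → ¬p is T, ◇¬p is T. ✓
w2: □¬p → ¬p is T, ◇¬p is T. ✓
w3: □¬p → ¬p is T, ◇¬p is T. ✓
w4: □¬p → ¬p is T, ◇¬p is T. ✓
w5: □¬p → ¬p is T, ◇¬p is T. ✓
w6: □¬p → ¬p is T, ◇¬p is T. ✓
w7: □¬p → ¬p is T, ◇¬p is T. ✓
Satisfying worlds: {w0, w1, w2, w3, w4, w5, w6, w7}.
So (□¬p → ¬p) → ◇¬p fails at the other 0 worlds.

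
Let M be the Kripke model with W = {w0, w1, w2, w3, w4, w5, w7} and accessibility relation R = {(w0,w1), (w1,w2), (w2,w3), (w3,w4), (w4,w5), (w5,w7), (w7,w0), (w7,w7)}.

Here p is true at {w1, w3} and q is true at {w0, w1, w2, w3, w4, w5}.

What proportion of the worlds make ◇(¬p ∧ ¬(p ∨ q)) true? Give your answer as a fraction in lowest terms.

2/7

w0: successors {w1}; ¬p ∧ ¬(p ∨ q) there: w1:F. ✗
w1: successors {w2}; ¬p ∧ ¬(p ∨ q) there: w2:F. ✗
w2: successors {w3}; ¬p ∧ ¬(p ∨ q) there: w3:F. ✗
w3: successors {w4}; ¬p ∧ ¬(p ∨ q) there: w4:F. ✗
w4: successors {w5}; ¬p ∧ ¬(p ∨ q) there: w5:F. ✗
w5: successors {w7}; ¬p ∧ ¬(p ∨ q) there: w7:T. ✓
w7: successors {w0, w7}; ¬p ∧ ¬(p ∨ q) there: w0:F, w7:T. ✓
That's 2 of 7 worlds, so 2/7.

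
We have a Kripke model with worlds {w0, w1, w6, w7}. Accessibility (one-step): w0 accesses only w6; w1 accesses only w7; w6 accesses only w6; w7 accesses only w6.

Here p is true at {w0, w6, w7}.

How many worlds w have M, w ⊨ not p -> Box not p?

3

w0: not p is F, Box not p is F. ✓
w1: not p is T, Box not p is F. ✗
w6: not p is F, Box not p is F. ✓
w7: not p is F, Box not p is F. ✓
Satisfying worlds: {w0, w6, w7}.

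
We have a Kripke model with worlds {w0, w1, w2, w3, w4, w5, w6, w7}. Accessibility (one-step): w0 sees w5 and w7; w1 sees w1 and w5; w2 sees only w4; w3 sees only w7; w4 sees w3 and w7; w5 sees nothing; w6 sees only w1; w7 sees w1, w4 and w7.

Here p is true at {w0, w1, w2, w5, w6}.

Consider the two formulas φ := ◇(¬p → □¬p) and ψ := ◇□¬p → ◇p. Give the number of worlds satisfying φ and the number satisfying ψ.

For ◇(¬p → □¬p):
w0: successors {w5, w7}; ¬p → □¬p there: w5:T, w7:F. ✓
w1: successors {w1, w5}; ¬p → □¬p there: w1:T, w5:T. ✓
w2: successors {w4}; ¬p → □¬p there: w4:T. ✓
w3: successors {w7}; ¬p → □¬p there: w7:F. ✗
w4: successors {w3, w7}; ¬p → □¬p there: w3:T, w7:F. ✓
w5: no successors, so ◇(¬p → □¬p) fails. ✗
w6: successors {w1}; ¬p → □¬p there: w1:T. ✓
w7: successors {w1, w4, w7}; ¬p → □¬p there: w1:T, w4:T, w7:F. ✓
— 6 worlds.
For ◇□¬p → ◇p:
w0: ◇□¬p is T, ◇p is T. ✓
w1: ◇□¬p is T, ◇p is T. ✓
w2: ◇□¬p is T, ◇p is F. ✗
w3: ◇□¬p is F, ◇p is F. ✓
w4: ◇□¬p is T, ◇p is F. ✗
w5: ◇□¬p is F, ◇p is F. ✓
w6: ◇□¬p is F, ◇p is T. ✓
w7: ◇□¬p is T, ◇p is T. ✓
— 6 worlds.

6 and 6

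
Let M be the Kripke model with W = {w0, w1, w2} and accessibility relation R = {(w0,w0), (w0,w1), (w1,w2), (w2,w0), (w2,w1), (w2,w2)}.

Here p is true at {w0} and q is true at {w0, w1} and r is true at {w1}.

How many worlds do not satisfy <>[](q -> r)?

w0: successors {w0, w1}; [](q -> r) there: w0:F, w1:T. ✓
w1: successors {w2}; [](q -> r) there: w2:F. ✗
w2: successors {w0, w1, w2}; [](q -> r) there: w0:F, w1:T, w2:F. ✓
Satisfying worlds: {w0, w2}.
So <>[](q -> r) fails at the other 1 world.

1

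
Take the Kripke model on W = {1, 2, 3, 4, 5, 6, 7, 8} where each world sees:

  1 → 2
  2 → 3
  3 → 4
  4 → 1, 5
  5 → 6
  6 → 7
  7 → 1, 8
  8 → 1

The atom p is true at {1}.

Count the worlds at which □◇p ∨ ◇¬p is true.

1: □◇p is F, ◇¬p is T. ✓
2: □◇p is F, ◇¬p is T. ✓
3: □◇p is T, ◇¬p is T. ✓
4: □◇p is F, ◇¬p is T. ✓
5: □◇p is F, ◇¬p is T. ✓
6: □◇p is T, ◇¬p is T. ✓
7: □◇p is F, ◇¬p is T. ✓
8: □◇p is F, ◇¬p is F. ✗
Satisfying worlds: {1, 2, 3, 4, 5, 6, 7}.

7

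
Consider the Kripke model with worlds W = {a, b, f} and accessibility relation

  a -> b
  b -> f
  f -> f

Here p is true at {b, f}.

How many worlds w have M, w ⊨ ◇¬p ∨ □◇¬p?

a: ◇¬p is F, □◇¬p is F. ✗
b: ◇¬p is F, □◇¬p is F. ✗
f: ◇¬p is F, □◇¬p is F. ✗
Satisfying worlds: ∅.

0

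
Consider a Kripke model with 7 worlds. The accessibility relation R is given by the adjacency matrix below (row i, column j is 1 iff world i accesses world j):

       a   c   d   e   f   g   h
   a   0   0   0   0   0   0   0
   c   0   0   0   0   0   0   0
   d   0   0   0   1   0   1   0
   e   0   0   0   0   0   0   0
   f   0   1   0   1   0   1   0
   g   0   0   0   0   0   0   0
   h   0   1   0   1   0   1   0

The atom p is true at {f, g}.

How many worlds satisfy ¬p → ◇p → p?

5

a: ¬p is T, ◇p → p is T. ✓
c: ¬p is T, ◇p → p is T. ✓
d: ¬p is T, ◇p → p is F. ✗
e: ¬p is T, ◇p → p is T. ✓
f: ¬p is F, ◇p → p is T. ✓
g: ¬p is F, ◇p → p is T. ✓
h: ¬p is T, ◇p → p is F. ✗
Satisfying worlds: {a, c, e, f, g}.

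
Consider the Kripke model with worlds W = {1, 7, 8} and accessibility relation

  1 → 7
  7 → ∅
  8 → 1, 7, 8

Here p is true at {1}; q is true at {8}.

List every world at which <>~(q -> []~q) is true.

{8}

1: successors {7}; ~(q -> []~q) there: 7:F. ✗
7: no successors, so <>~(q -> []~q) fails. ✗
8: successors {1, 7, 8}; ~(q -> []~q) there: 1:F, 7:F, 8:T. ✓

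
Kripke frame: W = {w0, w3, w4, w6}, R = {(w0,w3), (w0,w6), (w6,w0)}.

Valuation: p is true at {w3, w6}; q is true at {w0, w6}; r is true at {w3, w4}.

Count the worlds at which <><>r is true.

w0: successors {w3, w6}; <>r there: w3:F, w6:F. ✗
w3: no successors, so <><>r fails. ✗
w4: no successors, so <><>r fails. ✗
w6: successors {w0}; <>r there: w0:T. ✓
Satisfying worlds: {w6}.

1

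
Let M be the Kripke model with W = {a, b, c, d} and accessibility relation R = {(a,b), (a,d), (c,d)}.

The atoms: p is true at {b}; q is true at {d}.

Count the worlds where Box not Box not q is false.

a: successors {b, d}; not Box not q there: b:F, d:F. ✗
b: no successors, so Box not Box not q holds vacuously. ✓
c: successors {d}; not Box not q there: d:F. ✗
d: no successors, so Box not Box not q holds vacuously. ✓
Satisfying worlds: {b, d}.
So Box not Box not q fails at the other 2 worlds.

2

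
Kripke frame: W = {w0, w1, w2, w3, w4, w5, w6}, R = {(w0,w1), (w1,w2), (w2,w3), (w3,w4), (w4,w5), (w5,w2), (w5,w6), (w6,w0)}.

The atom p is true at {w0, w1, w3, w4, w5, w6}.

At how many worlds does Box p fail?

2

w0: successors {w1}; p there: w1:T. ✓
w1: successors {w2}; p there: w2:F. ✗
w2: successors {w3}; p there: w3:T. ✓
w3: successors {w4}; p there: w4:T. ✓
w4: successors {w5}; p there: w5:T. ✓
w5: successors {w2, w6}; p there: w2:F, w6:T. ✗
w6: successors {w0}; p there: w0:T. ✓
Satisfying worlds: {w0, w2, w3, w4, w6}.
So Box p fails at the other 2 worlds.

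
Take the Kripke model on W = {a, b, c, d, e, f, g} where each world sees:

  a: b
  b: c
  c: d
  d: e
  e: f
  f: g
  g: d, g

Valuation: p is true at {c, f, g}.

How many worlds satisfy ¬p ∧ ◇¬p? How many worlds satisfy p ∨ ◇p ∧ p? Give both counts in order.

2 and 3

For ¬p ∧ ◇¬p:
a: ¬p is T, ◇¬p is T. ✓
b: ¬p is T, ◇¬p is F. ✗
c: ¬p is F, ◇¬p is T. ✗
d: ¬p is T, ◇¬p is T. ✓
e: ¬p is T, ◇¬p is F. ✗
f: ¬p is F, ◇¬p is F. ✗
g: ¬p is F, ◇¬p is T. ✗
— 2 worlds.
For p ∨ ◇p ∧ p:
a: p is F, ◇p ∧ p is F. ✗
b: p is F, ◇p ∧ p is F. ✗
c: p is T, ◇p ∧ p is F. ✓
d: p is F, ◇p ∧ p is F. ✗
e: p is F, ◇p ∧ p is F. ✗
f: p is T, ◇p ∧ p is T. ✓
g: p is T, ◇p ∧ p is T. ✓
— 3 worlds.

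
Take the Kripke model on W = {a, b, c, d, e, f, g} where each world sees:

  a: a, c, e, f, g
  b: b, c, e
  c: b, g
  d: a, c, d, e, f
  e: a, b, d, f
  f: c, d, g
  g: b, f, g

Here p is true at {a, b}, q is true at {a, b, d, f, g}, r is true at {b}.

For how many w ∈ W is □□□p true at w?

a: successors {a, c, e, f, g}; □□p there: a:F, c:F, e:F, f:F, g:F. ✗
b: successors {b, c, e}; □□p there: b:F, c:F, e:F. ✗
c: successors {b, g}; □□p there: b:F, g:F. ✗
d: successors {a, c, d, e, f}; □□p there: a:F, c:F, d:F, e:F, f:F. ✗
e: successors {a, b, d, f}; □□p there: a:F, b:F, d:F, f:F. ✗
f: successors {c, d, g}; □□p there: c:F, d:F, g:F. ✗
g: successors {b, f, g}; □□p there: b:F, f:F, g:F. ✗
Satisfying worlds: ∅.

0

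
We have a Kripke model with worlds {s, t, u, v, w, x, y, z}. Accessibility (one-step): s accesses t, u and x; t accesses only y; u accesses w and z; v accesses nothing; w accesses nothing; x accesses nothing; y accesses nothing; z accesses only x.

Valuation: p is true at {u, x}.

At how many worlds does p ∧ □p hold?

s: p is F, □p is F. ✗
t: p is F, □p is F. ✗
u: p is T, □p is F. ✗
v: p is F, □p is T. ✗
w: p is F, □p is T. ✗
x: p is T, □p is T. ✓
y: p is F, □p is T. ✗
z: p is F, □p is T. ✗
Satisfying worlds: {x}.

1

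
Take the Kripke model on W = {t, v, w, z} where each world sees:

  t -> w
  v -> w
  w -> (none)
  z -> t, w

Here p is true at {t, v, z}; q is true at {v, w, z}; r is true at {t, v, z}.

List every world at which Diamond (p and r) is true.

t: successors {w}; p and r there: w:F. ✗
v: successors {w}; p and r there: w:F. ✗
w: no successors, so Diamond (p and r) fails. ✗
z: successors {t, w}; p and r there: t:T, w:F. ✓

{z}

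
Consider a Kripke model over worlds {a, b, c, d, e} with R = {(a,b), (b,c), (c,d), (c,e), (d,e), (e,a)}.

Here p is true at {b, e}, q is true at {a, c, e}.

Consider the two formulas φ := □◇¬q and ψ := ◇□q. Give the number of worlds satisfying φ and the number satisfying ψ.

For □◇¬q:
a: successors {b}; ◇¬q there: b:F. ✗
b: successors {c}; ◇¬q there: c:T. ✓
c: successors {d, e}; ◇¬q there: d:F, e:F. ✗
d: successors {e}; ◇¬q there: e:F. ✗
e: successors {a}; ◇¬q there: a:T. ✓
— 2 worlds.
For ◇□q:
a: successors {b}; □q there: b:T. ✓
b: successors {c}; □q there: c:F. ✗
c: successors {d, e}; □q there: d:T, e:T. ✓
d: successors {e}; □q there: e:T. ✓
e: successors {a}; □q there: a:F. ✗
— 3 worlds.

2 and 3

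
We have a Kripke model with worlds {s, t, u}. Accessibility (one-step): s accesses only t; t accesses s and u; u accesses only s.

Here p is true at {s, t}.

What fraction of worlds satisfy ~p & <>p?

1/3

s: ~p is F, <>p is T. ✗
t: ~p is F, <>p is T. ✗
u: ~p is T, <>p is T. ✓
That's 1 of 3 worlds, so 1/3.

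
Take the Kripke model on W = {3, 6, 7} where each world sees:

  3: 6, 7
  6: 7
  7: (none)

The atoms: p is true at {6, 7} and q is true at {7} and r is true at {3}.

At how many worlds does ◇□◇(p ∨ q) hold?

2

3: successors {6, 7}; □◇(p ∨ q) there: 6:F, 7:T. ✓
6: successors {7}; □◇(p ∨ q) there: 7:T. ✓
7: no successors, so ◇□◇(p ∨ q) fails. ✗
Satisfying worlds: {3, 6}.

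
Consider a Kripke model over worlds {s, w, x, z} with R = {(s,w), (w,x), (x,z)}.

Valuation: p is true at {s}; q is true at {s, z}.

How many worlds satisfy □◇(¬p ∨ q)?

s: successors {w}; ◇(¬p ∨ q) there: w:T. ✓
w: successors {x}; ◇(¬p ∨ q) there: x:T. ✓
x: successors {z}; ◇(¬p ∨ q) there: z:F. ✗
z: no successors, so □◇(¬p ∨ q) holds vacuously. ✓
Satisfying worlds: {s, w, z}.

3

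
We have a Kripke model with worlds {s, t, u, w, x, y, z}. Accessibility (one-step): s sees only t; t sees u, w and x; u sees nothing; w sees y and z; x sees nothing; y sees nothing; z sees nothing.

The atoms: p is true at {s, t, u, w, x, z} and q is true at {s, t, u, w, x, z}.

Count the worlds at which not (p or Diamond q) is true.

1

s: p or Diamond q is T. ✗
t: p or Diamond q is T. ✗
u: p or Diamond q is T. ✗
w: p or Diamond q is T. ✗
x: p or Diamond q is T. ✗
y: p or Diamond q is F. ✓
z: p or Diamond q is T. ✗
Satisfying worlds: {y}.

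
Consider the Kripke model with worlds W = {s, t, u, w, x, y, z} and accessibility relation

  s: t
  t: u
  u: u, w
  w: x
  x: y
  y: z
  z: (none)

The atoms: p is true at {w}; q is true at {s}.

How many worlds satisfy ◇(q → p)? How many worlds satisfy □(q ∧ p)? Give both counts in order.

6 and 1

For ◇(q → p):
s: successors {t}; q → p there: t:T. ✓
t: successors {u}; q → p there: u:T. ✓
u: successors {u, w}; q → p there: u:T, w:T. ✓
w: successors {x}; q → p there: x:T. ✓
x: successors {y}; q → p there: y:T. ✓
y: successors {z}; q → p there: z:T. ✓
z: no successors, so ◇(q → p) fails. ✗
— 6 worlds.
For □(q ∧ p):
s: successors {t}; q ∧ p there: t:F. ✗
t: successors {u}; q ∧ p there: u:F. ✗
u: successors {u, w}; q ∧ p there: u:F, w:F. ✗
w: successors {x}; q ∧ p there: x:F. ✗
x: successors {y}; q ∧ p there: y:F. ✗
y: successors {z}; q ∧ p there: z:F. ✗
z: no successors, so □(q ∧ p) holds vacuously. ✓
— 1 world.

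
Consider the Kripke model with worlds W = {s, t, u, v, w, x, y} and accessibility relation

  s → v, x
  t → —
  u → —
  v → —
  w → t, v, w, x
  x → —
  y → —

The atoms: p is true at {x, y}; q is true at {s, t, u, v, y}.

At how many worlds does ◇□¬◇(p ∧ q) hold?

s: successors {v, x}; □¬◇(p ∧ q) there: v:T, x:T. ✓
t: no successors, so ◇□¬◇(p ∧ q) fails. ✗
u: no successors, so ◇□¬◇(p ∧ q) fails. ✗
v: no successors, so ◇□¬◇(p ∧ q) fails. ✗
w: successors {t, v, w, x}; □¬◇(p ∧ q) there: t:T, v:T, w:T, x:T. ✓
x: no successors, so ◇□¬◇(p ∧ q) fails. ✗
y: no successors, so ◇□¬◇(p ∧ q) fails. ✗
Satisfying worlds: {s, w}.

2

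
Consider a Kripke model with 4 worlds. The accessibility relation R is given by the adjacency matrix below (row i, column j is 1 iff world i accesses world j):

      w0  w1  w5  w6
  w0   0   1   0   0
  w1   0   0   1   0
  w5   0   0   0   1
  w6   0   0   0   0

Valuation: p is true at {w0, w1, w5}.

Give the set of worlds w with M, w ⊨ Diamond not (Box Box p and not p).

w0: successors {w1}; not (Box Box p and not p) there: w1:T. ✓
w1: successors {w5}; not (Box Box p and not p) there: w5:T. ✓
w5: successors {w6}; not (Box Box p and not p) there: w6:F. ✗
w6: no successors, so Diamond not (Box Box p and not p) fails. ✗

{w0, w1}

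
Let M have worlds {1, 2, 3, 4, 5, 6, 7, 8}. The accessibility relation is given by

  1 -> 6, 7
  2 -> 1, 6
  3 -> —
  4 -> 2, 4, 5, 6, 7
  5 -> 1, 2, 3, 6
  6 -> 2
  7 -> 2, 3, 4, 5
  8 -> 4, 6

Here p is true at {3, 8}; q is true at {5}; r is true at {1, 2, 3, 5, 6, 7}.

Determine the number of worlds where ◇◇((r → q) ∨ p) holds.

4

1: successors {6, 7}; ◇((r → q) ∨ p) there: 6:F, 7:T. ✓
2: successors {1, 6}; ◇((r → q) ∨ p) there: 1:F, 6:F. ✗
3: no successors, so ◇◇((r → q) ∨ p) fails. ✗
4: successors {2, 4, 5, 6, 7}; ◇((r → q) ∨ p) there: 2:F, 4:T, 5:T, 6:F, 7:T. ✓
5: successors {1, 2, 3, 6}; ◇((r → q) ∨ p) there: 1:F, 2:F, 3:F, 6:F. ✗
6: successors {2}; ◇((r → q) ∨ p) there: 2:F. ✗
7: successors {2, 3, 4, 5}; ◇((r → q) ∨ p) there: 2:F, 3:F, 4:T, 5:T. ✓
8: successors {4, 6}; ◇((r → q) ∨ p) there: 4:T, 6:F. ✓
Satisfying worlds: {1, 4, 7, 8}.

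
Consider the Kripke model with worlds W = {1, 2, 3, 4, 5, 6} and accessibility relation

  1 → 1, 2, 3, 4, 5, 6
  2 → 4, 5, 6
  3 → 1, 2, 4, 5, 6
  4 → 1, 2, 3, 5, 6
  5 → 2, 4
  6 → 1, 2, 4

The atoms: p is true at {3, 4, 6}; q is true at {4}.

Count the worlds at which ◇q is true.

5

1: successors {1, 2, 3, 4, 5, 6}; q there: 1:F, 2:F, 3:F, 4:T, 5:F, 6:F. ✓
2: successors {4, 5, 6}; q there: 4:T, 5:F, 6:F. ✓
3: successors {1, 2, 4, 5, 6}; q there: 1:F, 2:F, 4:T, 5:F, 6:F. ✓
4: successors {1, 2, 3, 5, 6}; q there: 1:F, 2:F, 3:F, 5:F, 6:F. ✗
5: successors {2, 4}; q there: 2:F, 4:T. ✓
6: successors {1, 2, 4}; q there: 1:F, 2:F, 4:T. ✓
Satisfying worlds: {1, 2, 3, 5, 6}.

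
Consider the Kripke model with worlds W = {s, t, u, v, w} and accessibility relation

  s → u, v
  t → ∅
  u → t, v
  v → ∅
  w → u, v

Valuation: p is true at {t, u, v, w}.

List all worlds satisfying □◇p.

s: successors {u, v}; ◇p there: u:T, v:F. ✗
t: no successors, so □◇p holds vacuously. ✓
u: successors {t, v}; ◇p there: t:F, v:F. ✗
v: no successors, so □◇p holds vacuously. ✓
w: successors {u, v}; ◇p there: u:T, v:F. ✗

{t, v}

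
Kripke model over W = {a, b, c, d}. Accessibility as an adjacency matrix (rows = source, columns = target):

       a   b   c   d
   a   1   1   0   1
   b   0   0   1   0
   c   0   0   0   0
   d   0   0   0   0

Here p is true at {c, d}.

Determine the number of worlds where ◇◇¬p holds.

a: successors {a, b, d}; ◇¬p there: a:T, b:F, d:F. ✓
b: successors {c}; ◇¬p there: c:F. ✗
c: no successors, so ◇◇¬p fails. ✗
d: no successors, so ◇◇¬p fails. ✗
Satisfying worlds: {a}.

1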